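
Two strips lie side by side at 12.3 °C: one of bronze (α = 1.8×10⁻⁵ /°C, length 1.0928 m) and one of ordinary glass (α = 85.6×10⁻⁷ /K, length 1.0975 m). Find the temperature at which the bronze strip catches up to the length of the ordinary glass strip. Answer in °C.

Equal length when α₁L₁ΔT − α₂L₂ΔT = L₂ − L₁ = 4.70×10⁻³ m
α₁L₁ = 1.96704×10⁻⁵, α₂L₂ = 9.3946×10⁻⁶ → Δ(αL) = 1.02758×10⁻⁵ m/K
ΔT = 4.70×10⁻³ / 1.02758×10⁻⁵ = 457.385 K, so T = 12.3 + 457.385 = 469.685 °C

T = 469.7 °C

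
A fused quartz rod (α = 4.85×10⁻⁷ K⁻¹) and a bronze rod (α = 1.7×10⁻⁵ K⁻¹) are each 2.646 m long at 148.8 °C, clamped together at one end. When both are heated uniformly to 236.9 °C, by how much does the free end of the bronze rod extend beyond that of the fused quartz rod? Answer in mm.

3.85 mm

ΔT = 88.1 K
fused quartz: ΔL = 4.85×10⁻⁷ × 2.646 m × 88.1 = 1.1306×10⁻⁴ m = 0.11306 mm
bronze: ΔL = 1.7×10⁻⁵ × 2.646 m × 88.1 = 3.9629×10⁻³ m = 3.9629 mm
difference = 3.9629 − 0.11306 = 3.84984 mm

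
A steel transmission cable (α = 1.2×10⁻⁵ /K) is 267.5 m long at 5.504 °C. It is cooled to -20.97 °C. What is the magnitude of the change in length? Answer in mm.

ΔL = 85.0 mm

|ΔT| = |-20.97 − 5.504| = 26.474 K
ΔL = αL₀ΔT = (1.2×10⁻⁵)(267.5)(26.474) = 8.50×10⁻² m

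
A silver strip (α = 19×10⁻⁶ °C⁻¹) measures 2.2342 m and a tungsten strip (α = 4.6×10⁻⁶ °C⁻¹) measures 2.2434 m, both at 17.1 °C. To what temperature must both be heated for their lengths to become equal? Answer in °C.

T = 303.4 °C

Equal length when α₁L₁ΔT − α₂L₂ΔT = L₂ − L₁ = 9.20×10⁻³ m
α₁L₁ = 4.24498×10⁻⁵, α₂L₂ = 1.031964×10⁻⁵ → Δ(αL) = 3.213016×10⁻⁵ m/K
ΔT = 9.20×10⁻³ / 3.213016×10⁻⁵ = 286.335 K, so T = 17.1 + 286.335 = 303.435 °C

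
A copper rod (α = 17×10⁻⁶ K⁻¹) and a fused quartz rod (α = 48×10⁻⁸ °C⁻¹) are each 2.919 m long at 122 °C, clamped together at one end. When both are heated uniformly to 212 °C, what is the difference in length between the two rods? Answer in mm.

ΔT = 90 K
copper: ΔL = 17×10⁻⁶ × 2.919 m × 90 = 4.4661×10⁻³ m = 4.4661 mm
fused quartz: ΔL = 48×10⁻⁸ × 2.919 m × 90 = 1.2610×10⁻⁴ m = 0.12610 mm
difference = 4.4661 − 0.12610 = 4.3400 mm

4.34 mm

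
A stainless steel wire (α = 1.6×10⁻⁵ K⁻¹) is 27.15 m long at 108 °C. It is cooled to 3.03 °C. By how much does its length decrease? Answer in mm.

ΔL = 45.6 mm

|ΔT| = |3.03 − 108| = 104.97 K
ΔL = αL₀ΔT = (1.6×10⁻⁵)(27.15)(104.97) = 4.56×10⁻² m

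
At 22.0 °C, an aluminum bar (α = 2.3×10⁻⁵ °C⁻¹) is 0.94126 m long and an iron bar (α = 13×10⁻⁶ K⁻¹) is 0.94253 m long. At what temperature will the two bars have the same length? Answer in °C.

T = 157.2 °C

Equal length when α₁L₁ΔT − α₂L₂ΔT = L₂ − L₁ = 1.27×10⁻³ m
α₁L₁ = 2.164898×10⁻⁵, α₂L₂ = 1.225289×10⁻⁵ → Δ(αL) = 9.39609×10⁻⁶ m/K
ΔT = 1.27×10⁻³ / 9.39609×10⁻⁶ = 135.163 K, so T = 22.0 + 135.163 = 157.163 °C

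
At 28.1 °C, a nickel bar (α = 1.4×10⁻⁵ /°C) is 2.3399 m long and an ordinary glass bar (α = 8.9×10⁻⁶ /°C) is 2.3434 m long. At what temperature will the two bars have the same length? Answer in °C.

L₁(1 + α₁ΔT) = L₂(1 + α₂ΔT) ⇒ ΔT = (L₂ − L₁)/(α₁L₁ − α₂L₂)
L₂ − L₁ = 2.3434 − 2.3399 = 3.50×10⁻³ m
α₁L₁ − α₂L₂ = 1.4×10⁻⁵×2.3399 − 8.9×10⁻⁶×2.3434 = 1.190234×10⁻⁵ m/K
ΔT = 3.50×10⁻³ / 1.190234×10⁻⁵ = 294.060 K
T = 28.1 + 294.060 = 322.160 °C

T = 322.2 °C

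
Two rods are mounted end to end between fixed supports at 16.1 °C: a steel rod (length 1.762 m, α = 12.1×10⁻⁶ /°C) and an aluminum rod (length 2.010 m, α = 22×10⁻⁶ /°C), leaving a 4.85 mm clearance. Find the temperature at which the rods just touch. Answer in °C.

T = 90.1 °C

Gap closes when ΔL₁ + ΔL₂ = 4.85 mm = 4.85×10⁻³ m
(α₁L₁ + α₂L₂)ΔT = g
α₁L₁ + α₂L₂ = 12.1×10⁻⁶×1.762 + 22×10⁻⁶×2.010 = 6.55402×10⁻⁵ m/K
ΔT = 4.85×10⁻³ / 6.55402×10⁻⁵ = 74.000 K
T = 16.1 + 74.000 = 90.100 °C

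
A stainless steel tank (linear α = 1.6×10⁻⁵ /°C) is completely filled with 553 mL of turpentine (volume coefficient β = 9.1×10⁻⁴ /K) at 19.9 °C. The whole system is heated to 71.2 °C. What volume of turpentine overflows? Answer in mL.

24.5 mL

The tank also expands: β_container ≈ 3α = 4.8×10⁻⁵ /K
Net overflow = V₀(β_liq − 3α_cont)ΔT
β − 3α = 9.10×10⁻⁴ − 4.8×10⁻⁵ = 8.62×10⁻⁴ /K; ΔT = 51.3 K
ΔV = 553 × 8.62×10⁻⁴ × 51.3 = 24.5 mL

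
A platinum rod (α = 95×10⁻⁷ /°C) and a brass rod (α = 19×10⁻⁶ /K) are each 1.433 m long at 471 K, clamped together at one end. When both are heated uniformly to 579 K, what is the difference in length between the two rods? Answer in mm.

ΔT = 108 K
platinum: ΔL = 95×10⁻⁷ × 1.433 m × 108 = 1.4703×10⁻³ m = 1.4703 mm
brass: ΔL = 19×10⁻⁶ × 1.433 m × 108 = 2.9405×10⁻³ m = 2.9405 mm
difference = 2.9405 − 1.4703 = 1.4702 mm

1.47 mm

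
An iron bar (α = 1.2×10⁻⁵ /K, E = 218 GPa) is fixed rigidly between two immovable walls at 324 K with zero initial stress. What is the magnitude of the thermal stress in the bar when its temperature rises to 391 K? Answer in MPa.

σ = 175 MPa

Fully constrained: the free strain ε = αΔT is blocked, so σ = Eε = EαΔT.
|ΔT| = 67 K
σ = 218×10⁹ × 1.2×10⁻⁵ × 67 = 1.75×10⁸ Pa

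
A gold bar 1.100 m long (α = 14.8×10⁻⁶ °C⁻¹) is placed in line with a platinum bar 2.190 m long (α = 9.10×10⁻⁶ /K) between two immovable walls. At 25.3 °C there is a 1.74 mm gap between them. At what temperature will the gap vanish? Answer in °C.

α₁L₁ = 1.628×10⁻⁵ m/K, α₂L₂ = 1.9929×10⁻⁵ m/K → total 3.6209×10⁻⁵ m/K
ΔT = g/(α₁L₁+α₂L₂) = 1.74×10⁻³ / 3.6209×10⁻⁵ = 48.054 K
T = 25.3 + 48.054 = 73.354 °C

T = 73.4 °C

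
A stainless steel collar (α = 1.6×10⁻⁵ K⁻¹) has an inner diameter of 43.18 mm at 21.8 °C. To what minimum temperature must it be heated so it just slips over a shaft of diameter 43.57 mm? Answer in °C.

T = 586 °C

Required Δd = 43.57 − 43.18 = 0.39 mm
Δd = αd₀ΔT ⇒ ΔT = Δd/(αd₀) = 0.39 / (1.6×10⁻⁵ × 43.18) = 564.50 K
T_min = 21.8 + 564.50 = 586.30 °C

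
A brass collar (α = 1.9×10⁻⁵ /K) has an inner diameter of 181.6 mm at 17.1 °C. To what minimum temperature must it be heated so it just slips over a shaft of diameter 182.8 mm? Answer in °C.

T = 365 °C

Required Δd = 182.8 − 181.6 = 1.2 mm
Δd = αd₀ΔT ⇒ ΔT = Δd/(αd₀) = 1.2 / (1.9×10⁻⁵ × 181.6) = 347.79 K
T_min = 17.1 + 347.79 = 364.89 °C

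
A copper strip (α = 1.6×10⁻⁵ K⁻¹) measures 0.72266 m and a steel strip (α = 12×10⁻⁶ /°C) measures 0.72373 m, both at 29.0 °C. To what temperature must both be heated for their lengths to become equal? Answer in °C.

T = 400.8 °C

L₁(1 + α₁ΔT) = L₂(1 + α₂ΔT) ⇒ ΔT = (L₂ − L₁)/(α₁L₁ − α₂L₂)
L₂ − L₁ = 0.72373 − 0.72266 = 1.07×10⁻³ m
α₁L₁ − α₂L₂ = 1.6×10⁻⁵×0.72266 − 12×10⁻⁶×0.72373 = 2.8778×10⁻⁶ m/K
ΔT = 1.07×10⁻³ / 2.8778×10⁻⁶ = 371.812 K
T = 29.0 + 371.812 = 400.812 °C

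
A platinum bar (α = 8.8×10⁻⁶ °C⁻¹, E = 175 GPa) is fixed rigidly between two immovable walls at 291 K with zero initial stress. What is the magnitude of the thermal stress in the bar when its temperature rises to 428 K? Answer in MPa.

Fully constrained: the free strain ε = αΔT is blocked, so σ = Eε = EαΔT.
|ΔT| = 137 K
σ = 175×10⁹ × 8.8×10⁻⁶ × 137 = 2.11×10⁸ Pa

σ = 211 MPa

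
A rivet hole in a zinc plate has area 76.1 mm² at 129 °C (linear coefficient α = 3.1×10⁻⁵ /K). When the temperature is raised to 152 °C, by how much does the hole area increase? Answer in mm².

Area coefficient ≈ 2α; |ΔT| = 23 K
ΔA = 2αA₀ΔT = 2(3.1×10⁻⁵)(76.1)(23) = 0.109 mm²

ΔA = 0.109 mm²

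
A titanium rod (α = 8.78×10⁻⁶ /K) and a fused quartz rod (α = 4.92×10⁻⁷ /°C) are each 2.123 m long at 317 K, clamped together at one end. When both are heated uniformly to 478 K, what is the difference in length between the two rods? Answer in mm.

2.83 mm

ΔT = 161 K
titanium: ΔL = 8.78×10⁻⁶ × 2.123 m × 161 = 3.0010×10⁻³ m = 3.0010 mm
fused quartz: ΔL = 4.92×10⁻⁷ × 2.123 m × 161 = 1.6817×10⁻⁴ m = 0.16817 mm
difference = 3.0010 − 0.16817 = 2.83283 mm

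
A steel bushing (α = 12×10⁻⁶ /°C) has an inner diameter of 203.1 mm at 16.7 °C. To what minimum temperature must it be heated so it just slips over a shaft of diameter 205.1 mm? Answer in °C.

T = 837 °C

Required Δd = 205.1 − 203.1 = 2.0 mm
Δd = αd₀ΔT ⇒ ΔT = Δd/(αd₀) = 2.0 / (12×10⁻⁶ × 203.1) = 820.61 K
T_min = 16.7 + 820.61 = 837.31 °C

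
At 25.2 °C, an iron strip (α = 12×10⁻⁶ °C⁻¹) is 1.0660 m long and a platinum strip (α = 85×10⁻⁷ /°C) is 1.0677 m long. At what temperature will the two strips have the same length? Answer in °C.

T = 482.6 °C

L₁(1 + α₁ΔT) = L₂(1 + α₂ΔT) ⇒ ΔT = (L₂ − L₁)/(α₁L₁ − α₂L₂)
L₂ − L₁ = 1.0677 − 1.0660 = 1.70×10⁻³ m
α₁L₁ − α₂L₂ = 12×10⁻⁶×1.0660 − 85×10⁻⁷×1.0677 = 3.71655×10⁻⁶ m/K
ΔT = 1.70×10⁻³ / 3.71655×10⁻⁶ = 457.413 K
T = 25.2 + 457.413 = 482.613 °C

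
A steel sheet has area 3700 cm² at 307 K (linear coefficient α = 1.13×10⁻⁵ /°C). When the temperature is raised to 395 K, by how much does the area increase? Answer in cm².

ΔA = 7.36 cm²

Area coefficient ≈ 2α; |ΔT| = 88 K
ΔA = 2αA₀ΔT = 2(1.13×10⁻⁵)(3700)(88) = 7.36 cm²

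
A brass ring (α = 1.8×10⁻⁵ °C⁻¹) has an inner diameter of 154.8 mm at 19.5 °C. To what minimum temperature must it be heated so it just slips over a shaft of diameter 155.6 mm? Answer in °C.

Required Δd = 155.6 − 154.8 = 0.8 mm
Δd = αd₀ΔT ⇒ ΔT = Δd/(αd₀) = 0.8 / (1.8×10⁻⁵ × 154.8) = 287.11 K
T_min = 19.5 + 287.11 = 306.61 °C

T = 307 °C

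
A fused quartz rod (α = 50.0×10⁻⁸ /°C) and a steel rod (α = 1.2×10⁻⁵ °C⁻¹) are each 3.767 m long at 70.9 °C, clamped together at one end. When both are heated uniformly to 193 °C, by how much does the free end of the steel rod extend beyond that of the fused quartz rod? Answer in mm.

ΔT = 122.1 K
fused quartz: ΔL = 50.0×10⁻⁸ × 3.767 m × 122.1 = 2.2998×10⁻⁴ m = 0.22998 mm
steel: ΔL = 1.2×10⁻⁵ × 3.767 m × 122.1 = 5.5194×10⁻³ m = 5.5194 mm
difference = 5.5194 − 0.22998 = 5.28942 mm

5.29 mm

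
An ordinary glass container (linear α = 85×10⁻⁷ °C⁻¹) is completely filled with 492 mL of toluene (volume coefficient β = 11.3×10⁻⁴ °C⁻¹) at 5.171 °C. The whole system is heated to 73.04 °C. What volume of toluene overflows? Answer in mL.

36.9 mL

The container also expands: β_container ≈ 3α = 2.55×10⁻⁵ /K
Net overflow = V₀(β_liq − 3α_cont)ΔT
β − 3α = 1.13×10⁻³ − 2.55×10⁻⁵ = 1.1045×10⁻³ /K; ΔT = 67.869 K
ΔV = 492 × 1.1045×10⁻³ × 67.869 = 36.9 mL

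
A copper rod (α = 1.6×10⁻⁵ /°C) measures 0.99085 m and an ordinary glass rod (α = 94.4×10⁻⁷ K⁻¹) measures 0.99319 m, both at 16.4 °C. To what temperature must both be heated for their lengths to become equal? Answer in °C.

T = 377.6 °C

L₁(1 + α₁ΔT) = L₂(1 + α₂ΔT) ⇒ ΔT = (L₂ − L₁)/(α₁L₁ − α₂L₂)
L₂ − L₁ = 0.99319 − 0.99085 = 2.34×10⁻³ m
α₁L₁ − α₂L₂ = 1.6×10⁻⁵×0.99085 − 94.4×10⁻⁷×0.99319 = 6.4778864×10⁻⁶ m/K
ΔT = 2.34×10⁻³ / 6.4778864×10⁻⁶ = 361.229 K
T = 16.4 + 361.229 = 377.629 °C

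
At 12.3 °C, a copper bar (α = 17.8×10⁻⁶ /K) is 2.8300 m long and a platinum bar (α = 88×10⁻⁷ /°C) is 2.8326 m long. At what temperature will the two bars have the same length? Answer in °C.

L₁(1 + α₁ΔT) = L₂(1 + α₂ΔT) ⇒ ΔT = (L₂ − L₁)/(α₁L₁ − α₂L₂)
L₂ − L₁ = 2.8326 − 2.8300 = 2.60×10⁻³ m
α₁L₁ − α₂L₂ = 17.8×10⁻⁶×2.8300 − 88×10⁻⁷×2.8326 = 2.544712×10⁻⁵ m/K
ΔT = 2.60×10⁻³ / 2.544712×10⁻⁵ = 102.173 K
T = 12.3 + 102.173 = 114.473 °C

T = 114.5 °C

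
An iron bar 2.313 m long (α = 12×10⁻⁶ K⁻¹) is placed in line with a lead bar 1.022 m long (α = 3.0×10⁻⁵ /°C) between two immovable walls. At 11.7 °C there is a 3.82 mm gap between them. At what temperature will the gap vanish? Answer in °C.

T = 77.1 °C

Gap closes when ΔL₁ + ΔL₂ = 3.82 mm = 3.82×10⁻³ m
(α₁L₁ + α₂L₂)ΔT = g
α₁L₁ + α₂L₂ = 12×10⁻⁶×2.313 + 3.0×10⁻⁵×1.022 = 5.8416×10⁻⁵ m/K
ΔT = 3.82×10⁻³ / 5.8416×10⁻⁵ = 65.393 K
T = 11.7 + 65.393 = 77.093 °C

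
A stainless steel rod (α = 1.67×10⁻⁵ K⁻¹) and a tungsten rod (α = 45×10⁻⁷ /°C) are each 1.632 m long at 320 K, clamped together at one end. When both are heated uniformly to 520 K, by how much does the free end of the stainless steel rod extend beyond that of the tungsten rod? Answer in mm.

3.98 mm

ΔT = 200 K
stainless steel: ΔL = 1.67×10⁻⁵ × 1.632 m × 200 = 5.4509×10⁻³ m = 5.4509 mm
tungsten: ΔL = 45×10⁻⁷ × 1.632 m × 200 = 1.4688×10⁻³ m = 1.4688 mm
difference = 5.4509 − 1.4688 = 3.9821 mm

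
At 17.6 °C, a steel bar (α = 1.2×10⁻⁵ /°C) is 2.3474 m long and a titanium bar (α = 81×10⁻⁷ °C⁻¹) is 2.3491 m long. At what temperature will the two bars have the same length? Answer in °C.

T = 203.6 °C

Equal length when α₁L₁ΔT − α₂L₂ΔT = L₂ − L₁ = 1.70×10⁻³ m
α₁L₁ = 2.81688×10⁻⁵, α₂L₂ = 1.902771×10⁻⁵ → Δ(αL) = 9.14109×10⁻⁶ m/K
ΔT = 1.70×10⁻³ / 9.14109×10⁻⁶ = 185.973 K, so T = 17.6 + 185.973 = 203.573 °C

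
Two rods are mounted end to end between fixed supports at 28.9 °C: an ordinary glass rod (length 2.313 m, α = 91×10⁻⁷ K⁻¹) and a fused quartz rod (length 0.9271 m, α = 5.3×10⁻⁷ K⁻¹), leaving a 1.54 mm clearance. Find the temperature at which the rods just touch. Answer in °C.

T = 100 °C

Gap closes when ΔL₁ + ΔL₂ = 1.54 mm = 1.54×10⁻³ m
(α₁L₁ + α₂L₂)ΔT = g
α₁L₁ + α₂L₂ = 91×10⁻⁷×2.313 + 5.3×10⁻⁷×0.9271 = 2.1539663×10⁻⁵ m/K
ΔT = 1.54×10⁻³ / 2.1539663×10⁻⁵ = 71.50 K
T = 28.9 + 71.50 = 100.40 °C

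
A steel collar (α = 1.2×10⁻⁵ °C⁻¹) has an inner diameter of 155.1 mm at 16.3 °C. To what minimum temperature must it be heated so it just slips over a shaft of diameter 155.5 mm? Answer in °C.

T = 231 °C

Required Δd = 155.5 − 155.1 = 0.4 mm
Δd = αd₀ΔT ⇒ ΔT = Δd/(αd₀) = 0.4 / (1.2×10⁻⁵ × 155.1) = 214.92 K
T_min = 16.3 + 214.92 = 231.22 °C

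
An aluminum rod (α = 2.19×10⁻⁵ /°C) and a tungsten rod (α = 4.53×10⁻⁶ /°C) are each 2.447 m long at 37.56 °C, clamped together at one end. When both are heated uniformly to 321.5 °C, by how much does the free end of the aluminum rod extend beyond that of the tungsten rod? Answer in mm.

ΔT = 283.94 K
aluminum: ΔL = 2.19×10⁻⁵ × 2.447 m × 283.94 = 1.5216×10⁻² m = 15.216 mm
tungsten: ΔL = 4.53×10⁻⁶ × 2.447 m × 283.94 = 3.1474×10⁻³ m = 3.1474 mm
difference = 15.216 − 3.1474 = 12.0686 mm

12.1 mm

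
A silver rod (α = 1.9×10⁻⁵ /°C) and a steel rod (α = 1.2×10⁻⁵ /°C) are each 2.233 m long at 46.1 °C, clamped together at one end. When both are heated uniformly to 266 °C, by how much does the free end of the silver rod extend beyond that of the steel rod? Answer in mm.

ΔT = 219.9 K
silver: ΔL = 1.9×10⁻⁵ × 2.233 m × 219.9 = 9.3297×10⁻³ m = 9.3297 mm
steel: ΔL = 1.2×10⁻⁵ × 2.233 m × 219.9 = 5.8924×10⁻³ m = 5.8924 mm
difference = 9.3297 − 5.8924 = 3.4373 mm

3.44 mm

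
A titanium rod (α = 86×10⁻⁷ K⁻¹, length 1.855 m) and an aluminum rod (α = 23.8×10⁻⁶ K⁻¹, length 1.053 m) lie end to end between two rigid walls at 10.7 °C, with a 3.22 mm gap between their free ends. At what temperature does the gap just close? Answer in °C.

T = 89.2 °C

α₁L₁ = 1.5953×10⁻⁵ m/K, α₂L₂ = 2.50614×10⁻⁵ m/K → total 4.10144×10⁻⁵ m/K
ΔT = g/(α₁L₁+α₂L₂) = 3.22×10⁻³ / 4.10144×10⁻⁵ = 78.509 K
T = 10.7 + 78.509 = 89.209 °C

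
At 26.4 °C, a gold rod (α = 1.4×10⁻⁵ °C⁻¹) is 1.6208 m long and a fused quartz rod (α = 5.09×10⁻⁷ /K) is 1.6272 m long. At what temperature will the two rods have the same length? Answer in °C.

T = 319.1 °C

Equal length when α₁L₁ΔT − α₂L₂ΔT = L₂ − L₁ = 6.40×10⁻³ m
α₁L₁ = 2.26912×10⁻⁵, α₂L₂ = 8.282448×10⁻⁷ → Δ(αL) = 2.18629552×10⁻⁵ m/K
ΔT = 6.40×10⁻³ / 2.18629552×10⁻⁵ = 292.733 K, so T = 26.4 + 292.733 = 319.133 °C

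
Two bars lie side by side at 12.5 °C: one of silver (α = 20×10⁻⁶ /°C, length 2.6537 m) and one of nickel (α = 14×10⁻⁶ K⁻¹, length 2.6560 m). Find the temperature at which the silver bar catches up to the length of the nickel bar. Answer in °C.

L₁(1 + α₁ΔT) = L₂(1 + α₂ΔT) ⇒ ΔT = (L₂ − L₁)/(α₁L₁ − α₂L₂)
L₂ − L₁ = 2.6560 − 2.6537 = 2.30×10⁻³ m
α₁L₁ − α₂L₂ = 20×10⁻⁶×2.6537 − 14×10⁻⁶×2.6560 = 1.589×10⁻⁵ m/K
ΔT = 2.30×10⁻³ / 1.589×10⁻⁵ = 144.745 K
T = 12.5 + 144.745 = 157.245 °C

T = 157.2 °C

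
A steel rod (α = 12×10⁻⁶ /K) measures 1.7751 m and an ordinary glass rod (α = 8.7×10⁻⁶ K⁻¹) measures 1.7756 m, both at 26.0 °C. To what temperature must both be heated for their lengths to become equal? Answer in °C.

L₁(1 + α₁ΔT) = L₂(1 + α₂ΔT) ⇒ ΔT = (L₂ − L₁)/(α₁L₁ − α₂L₂)
L₂ − L₁ = 1.7756 − 1.7751 = 5.00×10⁻⁴ m
α₁L₁ − α₂L₂ = 12×10⁻⁶×1.7751 − 8.7×10⁻⁶×1.7756 = 5.85348×10⁻⁶ m/K
ΔT = 5.00×10⁻⁴ / 5.85348×10⁻⁶ = 85.419 K
T = 26.0 + 85.419 = 111.419 °C

T = 111.4 °C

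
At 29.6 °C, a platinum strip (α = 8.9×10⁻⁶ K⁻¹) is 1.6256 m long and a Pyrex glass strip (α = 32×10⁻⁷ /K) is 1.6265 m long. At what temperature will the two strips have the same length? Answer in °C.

T = 126.8 °C

Equal length when α₁L₁ΔT − α₂L₂ΔT = L₂ − L₁ = 9.00×10⁻⁴ m
α₁L₁ = 1.446784×10⁻⁵, α₂L₂ = 5.2048×10⁻⁶ → Δ(αL) = 9.26304×10⁻⁶ m/K
ΔT = 9.00×10⁻⁴ / 9.26304×10⁻⁶ = 97.160 K, so T = 29.6 + 97.160 = 126.760 °C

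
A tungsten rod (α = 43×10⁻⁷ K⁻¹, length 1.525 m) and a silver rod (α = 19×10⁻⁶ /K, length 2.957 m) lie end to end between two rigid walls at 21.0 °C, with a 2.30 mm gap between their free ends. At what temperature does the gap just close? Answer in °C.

T = 57.7 °C

Gap closes when ΔL₁ + ΔL₂ = 2.30 mm = 2.30×10⁻³ m
(α₁L₁ + α₂L₂)ΔT = g
α₁L₁ + α₂L₂ = 43×10⁻⁷×1.525 + 19×10⁻⁶×2.957 = 6.27405×10⁻⁵ m/K
ΔT = 2.30×10⁻³ / 6.27405×10⁻⁵ = 36.659 K
T = 21.0 + 36.659 = 57.659 °C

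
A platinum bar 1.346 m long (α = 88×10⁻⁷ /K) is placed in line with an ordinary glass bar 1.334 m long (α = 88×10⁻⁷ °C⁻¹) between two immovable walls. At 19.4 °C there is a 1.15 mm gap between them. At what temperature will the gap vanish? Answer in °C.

α₁L₁ = 1.18448×10⁻⁵ m/K, α₂L₂ = 1.17392×10⁻⁵ m/K → total 2.3584×10⁻⁵ m/K
ΔT = g/(α₁L₁+α₂L₂) = 1.15×10⁻³ / 2.3584×10⁻⁵ = 48.762 K
T = 19.4 + 48.762 = 68.162 °C

T = 68.2 °C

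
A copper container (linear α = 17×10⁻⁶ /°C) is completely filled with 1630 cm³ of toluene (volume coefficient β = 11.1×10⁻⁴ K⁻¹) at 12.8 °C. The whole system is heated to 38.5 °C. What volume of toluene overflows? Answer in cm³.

The container also expands: β_container ≈ 3α = 5.1×10⁻⁵ /K
Net overflow = V₀(β_liq − 3α_cont)ΔT
β − 3α = 1.11×10⁻³ − 5.1×10⁻⁵ = 1.059×10⁻³ /K; ΔT = 25.7 K
ΔV = 1630 × 1.059×10⁻³ × 25.7 = 44.4 cm³

44.4 cm³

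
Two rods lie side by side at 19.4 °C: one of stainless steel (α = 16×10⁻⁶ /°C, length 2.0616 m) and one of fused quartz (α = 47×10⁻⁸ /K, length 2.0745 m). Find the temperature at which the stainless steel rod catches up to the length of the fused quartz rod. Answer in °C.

T = 422.4 °C

L₁(1 + α₁ΔT) = L₂(1 + α₂ΔT) ⇒ ΔT = (L₂ − L₁)/(α₁L₁ − α₂L₂)
L₂ − L₁ = 2.0745 − 2.0616 = 1.29×10⁻² m
α₁L₁ − α₂L₂ = 16×10⁻⁶×2.0616 − 47×10⁻⁸×2.0745 = 3.2010585×10⁻⁵ m/K
ΔT = 1.29×10⁻² / 3.2010585×10⁻⁵ = 402.992 K
T = 19.4 + 402.992 = 422.392 °C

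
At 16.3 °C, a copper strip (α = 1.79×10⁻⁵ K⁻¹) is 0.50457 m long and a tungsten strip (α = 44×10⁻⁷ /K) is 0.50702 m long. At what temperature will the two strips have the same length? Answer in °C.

T = 376.5 °C

Equal length when α₁L₁ΔT − α₂L₂ΔT = L₂ − L₁ = 2.45×10⁻³ m
α₁L₁ = 9.031803×10⁻⁶, α₂L₂ = 2.230888×10⁻⁶ → Δ(αL) = 6.800915×10⁻⁶ m/K
ΔT = 2.45×10⁻³ / 6.800915×10⁻⁶ = 360.246 K, so T = 16.3 + 360.246 = 376.546 °C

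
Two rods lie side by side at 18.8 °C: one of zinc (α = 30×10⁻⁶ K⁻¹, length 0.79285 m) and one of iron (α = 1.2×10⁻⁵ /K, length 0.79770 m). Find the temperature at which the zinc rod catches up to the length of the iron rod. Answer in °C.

Equal length when α₁L₁ΔT − α₂L₂ΔT = L₂ − L₁ = 4.85×10⁻³ m
α₁L₁ = 2.37855×10⁻⁵, α₂L₂ = 9.5724×10⁻⁶ → Δ(αL) = 1.42131×10⁻⁵ m/K
ΔT = 4.85×10⁻³ / 1.42131×10⁻⁵ = 341.234 K, so T = 18.8 + 341.234 = 360.034 °C

T = 360.0 °C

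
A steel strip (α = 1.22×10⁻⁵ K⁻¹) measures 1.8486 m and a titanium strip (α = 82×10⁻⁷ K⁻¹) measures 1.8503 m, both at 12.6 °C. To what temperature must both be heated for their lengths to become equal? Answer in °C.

T = 242.9 °C

L₁(1 + α₁ΔT) = L₂(1 + α₂ΔT) ⇒ ΔT = (L₂ − L₁)/(α₁L₁ − α₂L₂)
L₂ − L₁ = 1.8503 − 1.8486 = 1.70×10⁻³ m
α₁L₁ − α₂L₂ = 1.22×10⁻⁵×1.8486 − 82×10⁻⁷×1.8503 = 7.38046×10⁻⁶ m/K
ΔT = 1.70×10⁻³ / 7.38046×10⁻⁶ = 230.338 K
T = 12.6 + 230.338 = 242.938 °C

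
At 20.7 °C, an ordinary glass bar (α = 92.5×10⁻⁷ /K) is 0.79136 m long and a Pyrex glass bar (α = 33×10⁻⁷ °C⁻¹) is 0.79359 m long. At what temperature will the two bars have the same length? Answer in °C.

T = 495.0 °C

Equal length when α₁L₁ΔT − α₂L₂ΔT = L₂ − L₁ = 2.23×10⁻³ m
α₁L₁ = 7.32008×10⁻⁶, α₂L₂ = 2.618847×10⁻⁶ → Δ(αL) = 4.701233×10⁻⁶ m/K
ΔT = 2.23×10⁻³ / 4.701233×10⁻⁶ = 474.344 K, so T = 20.7 + 474.344 = 495.044 °C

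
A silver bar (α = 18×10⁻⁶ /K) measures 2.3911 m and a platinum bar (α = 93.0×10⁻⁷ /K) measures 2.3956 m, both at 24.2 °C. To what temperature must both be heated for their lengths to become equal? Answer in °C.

T = 241.0 °C

L₁(1 + α₁ΔT) = L₂(1 + α₂ΔT) ⇒ ΔT = (L₂ − L₁)/(α₁L₁ − α₂L₂)
L₂ − L₁ = 2.3956 − 2.3911 = 4.50×10⁻³ m
α₁L₁ − α₂L₂ = 18×10⁻⁶×2.3911 − 93.0×10⁻⁷×2.3956 = 2.076072×10⁻⁵ m/K
ΔT = 4.50×10⁻³ / 2.076072×10⁻⁵ = 216.755 K
T = 24.2 + 216.755 = 240.955 °C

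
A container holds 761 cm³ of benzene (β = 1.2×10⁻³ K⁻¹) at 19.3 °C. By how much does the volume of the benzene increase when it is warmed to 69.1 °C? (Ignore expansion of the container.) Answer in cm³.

|ΔT| = |69.1 − 19.3| = 49.8 K
ΔV = βV₀ΔT = (1.2×10⁻³)(761)(49.8) = 45.5 cm³

ΔV = 45.5 cm³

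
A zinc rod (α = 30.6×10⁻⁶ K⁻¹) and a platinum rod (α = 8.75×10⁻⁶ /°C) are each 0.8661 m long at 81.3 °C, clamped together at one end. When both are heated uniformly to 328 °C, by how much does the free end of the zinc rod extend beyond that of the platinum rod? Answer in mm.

ΔT = 246.7 K
zinc: ΔL = 30.6×10⁻⁶ × 0.8661 m × 246.7 = 6.5382×10⁻³ m = 6.5382 mm
platinum: ΔL = 8.75×10⁻⁶ × 0.8661 m × 246.7 = 1.8696×10⁻³ m = 1.8696 mm
difference = 6.5382 − 1.8696 = 4.6686 mm

4.67 mm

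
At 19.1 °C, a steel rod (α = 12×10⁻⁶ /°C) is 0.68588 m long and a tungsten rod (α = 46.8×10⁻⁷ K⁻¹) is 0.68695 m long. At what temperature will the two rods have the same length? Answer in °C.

L₁(1 + α₁ΔT) = L₂(1 + α₂ΔT) ⇒ ΔT = (L₂ − L₁)/(α₁L₁ − α₂L₂)
L₂ − L₁ = 0.68695 − 0.68588 = 1.07×10⁻³ m
α₁L₁ − α₂L₂ = 12×10⁻⁶×0.68588 − 46.8×10⁻⁷×0.68695 = 5.015634×10⁻⁶ m/K
ΔT = 1.07×10⁻³ / 5.015634×10⁻⁶ = 213.333 K
T = 19.1 + 213.333 = 232.433 °C

T = 232.4 °C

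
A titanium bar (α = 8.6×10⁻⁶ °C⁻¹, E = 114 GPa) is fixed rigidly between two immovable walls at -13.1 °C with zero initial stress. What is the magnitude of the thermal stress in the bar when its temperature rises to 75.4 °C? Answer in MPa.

σ = 86.8 MPa

Fully constrained: the free strain ε = αΔT is blocked, so σ = Eε = EαΔT.
|ΔT| = 88.5 K
σ = 114×10⁹ × 8.6×10⁻⁶ × 88.5 = 8.68×10⁷ Pa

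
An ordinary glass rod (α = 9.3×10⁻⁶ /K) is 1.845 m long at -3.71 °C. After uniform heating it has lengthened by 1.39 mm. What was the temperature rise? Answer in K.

ΔL = αL₀ΔT ⇒ ΔT = ΔL / (αL₀)
ΔT = 1.39×10⁻³ m / (9.3×10⁻⁶ × 1.845 m) = 81.009 K

ΔT = 81.0 K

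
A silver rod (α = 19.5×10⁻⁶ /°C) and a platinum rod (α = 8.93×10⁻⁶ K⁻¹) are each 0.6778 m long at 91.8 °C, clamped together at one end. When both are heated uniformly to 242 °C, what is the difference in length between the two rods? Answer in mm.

1.08 mm

ΔT = 150.2 K
silver: ΔL = 19.5×10⁻⁶ × 0.6778 m × 150.2 = 1.9852×10⁻³ m = 1.9852 mm
platinum: ΔL = 8.93×10⁻⁶ × 0.6778 m × 150.2 = 9.0912×10⁻⁴ m = 0.90912 mm
difference = 1.9852 − 0.90912 = 1.07608 mm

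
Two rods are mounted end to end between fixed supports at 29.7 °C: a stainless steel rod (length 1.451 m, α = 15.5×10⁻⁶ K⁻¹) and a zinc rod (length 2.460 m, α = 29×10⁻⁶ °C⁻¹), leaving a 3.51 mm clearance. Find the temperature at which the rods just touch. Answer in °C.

α₁L₁ = 2.24905×10⁻⁵ m/K, α₂L₂ = 7.134×10⁻⁵ m/K → total 9.38305×10⁻⁵ m/K
ΔT = g/(α₁L₁+α₂L₂) = 3.51×10⁻³ / 9.38305×10⁻⁵ = 37.408 K
T = 29.7 + 37.408 = 67.108 °C

T = 67.1 °C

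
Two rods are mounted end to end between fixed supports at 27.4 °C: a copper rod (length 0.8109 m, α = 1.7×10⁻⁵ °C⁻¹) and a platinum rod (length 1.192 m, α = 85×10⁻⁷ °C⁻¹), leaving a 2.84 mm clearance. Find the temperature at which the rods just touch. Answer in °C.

T = 146 °C

α₁L₁ = 1.37853×10⁻⁵ m/K, α₂L₂ = 1.0132×10⁻⁵ m/K → total 2.39173×10⁻⁵ m/K
ΔT = g/(α₁L₁+α₂L₂) = 2.84×10⁻³ / 2.39173×10⁻⁵ = 118.74 K
T = 27.4 + 118.74 = 146.14 °C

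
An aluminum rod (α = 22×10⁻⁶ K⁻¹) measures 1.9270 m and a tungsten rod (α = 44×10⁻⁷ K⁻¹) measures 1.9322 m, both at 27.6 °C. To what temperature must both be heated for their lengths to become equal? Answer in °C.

L₁(1 + α₁ΔT) = L₂(1 + α₂ΔT) ⇒ ΔT = (L₂ − L₁)/(α₁L₁ − α₂L₂)
L₂ − L₁ = 1.9322 − 1.9270 = 5.20×10⁻³ m
α₁L₁ − α₂L₂ = 22×10⁻⁶×1.9270 − 44×10⁻⁷×1.9322 = 3.389232×10⁻⁵ m/K
ΔT = 5.20×10⁻³ / 3.389232×10⁻⁵ = 153.427 K
T = 27.6 + 153.427 = 181.027 °C

T = 181.0 °C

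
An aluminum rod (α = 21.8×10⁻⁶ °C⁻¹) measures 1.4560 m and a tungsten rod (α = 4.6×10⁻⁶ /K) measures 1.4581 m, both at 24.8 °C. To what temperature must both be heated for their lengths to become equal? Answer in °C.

T = 108.7 °C

Equal length when α₁L₁ΔT − α₂L₂ΔT = L₂ − L₁ = 2.10×10⁻³ m
α₁L₁ = 3.17408×10⁻⁵, α₂L₂ = 6.70726×10⁻⁶ → Δ(αL) = 2.503354×10⁻⁵ m/K
ΔT = 2.10×10⁻³ / 2.503354×10⁻⁵ = 83.887 K, so T = 24.8 + 83.887 = 108.687 °C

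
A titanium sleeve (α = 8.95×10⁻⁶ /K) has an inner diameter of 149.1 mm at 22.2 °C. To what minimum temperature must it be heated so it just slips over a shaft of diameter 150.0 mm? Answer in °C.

T = 697 °C

Required Δd = 150.0 − 149.1 = 0.9 mm
Δd = αd₀ΔT ⇒ ΔT = Δd/(αd₀) = 0.9 / (8.95×10⁻⁶ × 149.1) = 674.44 K
T_min = 22.2 + 674.44 = 696.64 °C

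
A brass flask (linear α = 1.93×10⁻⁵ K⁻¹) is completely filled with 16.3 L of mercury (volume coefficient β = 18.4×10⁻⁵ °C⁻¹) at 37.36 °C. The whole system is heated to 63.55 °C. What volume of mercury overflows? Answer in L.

0.0538 L

The flask also expands: β_container ≈ 3α = 5.79×10⁻⁵ /K
Net overflow = V₀(β_liq − 3α_cont)ΔT
β − 3α = 1.84×10⁻⁴ − 5.79×10⁻⁵ = 1.261×10⁻⁴ /K; ΔT = 26.19 K
ΔV = 16.3 × 1.261×10⁻⁴ × 26.19 = 0.0538 L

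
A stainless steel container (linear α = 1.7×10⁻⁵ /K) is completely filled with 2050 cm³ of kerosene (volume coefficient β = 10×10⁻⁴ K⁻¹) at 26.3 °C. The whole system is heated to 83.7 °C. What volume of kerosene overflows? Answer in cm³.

The container also expands: β_container ≈ 3α = 5.1×10⁻⁵ /K
Net overflow = V₀(β_liq − 3α_cont)ΔT
β − 3α = 1.00×10⁻³ − 5.1×10⁻⁵ = 9.49×10⁻⁴ /K; ΔT = 57.4 K
ΔV = 2050 × 9.49×10⁻⁴ × 57.4 = 112 cm³

112 cm³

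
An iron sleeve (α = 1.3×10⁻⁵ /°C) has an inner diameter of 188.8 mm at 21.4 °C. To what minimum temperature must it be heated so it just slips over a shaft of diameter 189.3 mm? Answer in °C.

T = 225 °C

Required Δd = 189.3 − 188.8 = 0.5 mm
Δd = αd₀ΔT ⇒ ΔT = Δd/(αd₀) = 0.5 / (1.3×10⁻⁵ × 188.8) = 203.72 K
T_min = 21.4 + 203.72 = 225.12 °C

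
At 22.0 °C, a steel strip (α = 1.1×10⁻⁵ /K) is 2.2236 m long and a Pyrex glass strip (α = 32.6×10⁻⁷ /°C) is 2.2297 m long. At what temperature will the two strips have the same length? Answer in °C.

L₁(1 + α₁ΔT) = L₂(1 + α₂ΔT) ⇒ ΔT = (L₂ − L₁)/(α₁L₁ − α₂L₂)
L₂ − L₁ = 2.2297 − 2.2236 = 6.10×10⁻³ m
α₁L₁ − α₂L₂ = 1.1×10⁻⁵×2.2236 − 32.6×10⁻⁷×2.2297 = 1.7190778×10⁻⁵ m/K
ΔT = 6.10×10⁻³ / 1.7190778×10⁻⁵ = 354.841 K
T = 22.0 + 354.841 = 376.841 °C

T = 376.8 °C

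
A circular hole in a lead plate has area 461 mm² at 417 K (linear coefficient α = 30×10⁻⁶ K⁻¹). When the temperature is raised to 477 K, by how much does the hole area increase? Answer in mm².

Area coefficient ≈ 2α; |ΔT| = 60 K
ΔA = 2αA₀ΔT = 2(30×10⁻⁶)(461)(60) = 1.66 mm²

ΔA = 1.66 mm²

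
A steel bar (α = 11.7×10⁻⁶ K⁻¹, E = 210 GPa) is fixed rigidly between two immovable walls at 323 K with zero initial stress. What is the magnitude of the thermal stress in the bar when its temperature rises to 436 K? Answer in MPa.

σ = 278 MPa

Fully constrained: the free strain ε = αΔT is blocked, so σ = Eε = EαΔT.
|ΔT| = 113 K
σ = 210×10⁹ × 11.7×10⁻⁶ × 113 = 2.78×10⁸ Pa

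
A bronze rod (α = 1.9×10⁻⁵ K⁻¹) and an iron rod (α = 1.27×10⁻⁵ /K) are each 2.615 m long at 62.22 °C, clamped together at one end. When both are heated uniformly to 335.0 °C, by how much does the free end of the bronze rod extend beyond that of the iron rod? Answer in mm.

ΔT = 272.78 K
bronze: ΔL = 1.9×10⁻⁵ × 2.615 m × 272.78 = 1.3553×10⁻² m = 13.553 mm
iron: ΔL = 1.27×10⁻⁵ × 2.615 m × 272.78 = 9.0592×10⁻³ m = 9.0592 mm
difference = 13.553 − 9.0592 = 4.4938 mm

4.49 mm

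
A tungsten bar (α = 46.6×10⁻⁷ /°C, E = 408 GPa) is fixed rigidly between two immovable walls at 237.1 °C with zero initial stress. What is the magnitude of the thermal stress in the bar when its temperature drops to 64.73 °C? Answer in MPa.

σ = 328 MPa

Fully constrained: the free strain ε = αΔT is blocked, so σ = Eε = EαΔT.
|ΔT| = 172.37 K
σ = 408×10⁹ × 46.6×10⁻⁷ × 172.37 = 3.28×10⁸ Pa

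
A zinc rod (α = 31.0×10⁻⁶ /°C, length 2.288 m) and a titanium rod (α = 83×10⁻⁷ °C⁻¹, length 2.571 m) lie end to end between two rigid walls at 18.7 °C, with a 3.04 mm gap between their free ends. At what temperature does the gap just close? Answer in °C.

Gap closes when ΔL₁ + ΔL₂ = 3.04 mm = 3.04×10⁻³ m
(α₁L₁ + α₂L₂)ΔT = g
α₁L₁ + α₂L₂ = 31.0×10⁻⁶×2.288 + 83×10⁻⁷×2.571 = 9.22673×10⁻⁵ m/K
ΔT = 3.04×10⁻³ / 9.22673×10⁻⁵ = 32.948 K
T = 18.7 + 32.948 = 51.648 °C

T = 51.6 °C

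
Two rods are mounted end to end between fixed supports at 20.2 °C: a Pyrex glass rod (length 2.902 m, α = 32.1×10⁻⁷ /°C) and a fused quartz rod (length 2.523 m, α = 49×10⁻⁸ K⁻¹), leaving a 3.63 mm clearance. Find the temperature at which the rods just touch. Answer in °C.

T = 364 °C

α₁L₁ = 9.31542×10⁻⁶ m/K, α₂L₂ = 1.23627×10⁻⁶ m/K → total 1.055169×10⁻⁵ m/K
ΔT = g/(α₁L₁+α₂L₂) = 3.63×10⁻³ / 1.055169×10⁻⁵ = 344.02 K
T = 20.2 + 344.02 = 364.22 °C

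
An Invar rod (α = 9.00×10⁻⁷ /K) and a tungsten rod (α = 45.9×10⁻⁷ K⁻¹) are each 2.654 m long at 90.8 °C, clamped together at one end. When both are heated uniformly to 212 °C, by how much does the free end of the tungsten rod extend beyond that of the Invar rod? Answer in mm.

1.19 mm

ΔT = 121.2 K
Invar: ΔL = 9.00×10⁻⁷ × 2.654 m × 121.2 = 2.8950×10⁻⁴ m = 0.28950 mm
tungsten: ΔL = 45.9×10⁻⁷ × 2.654 m × 121.2 = 1.4764×10⁻³ m = 1.4764 mm
difference = 1.4764 − 0.28950 = 1.1869 mm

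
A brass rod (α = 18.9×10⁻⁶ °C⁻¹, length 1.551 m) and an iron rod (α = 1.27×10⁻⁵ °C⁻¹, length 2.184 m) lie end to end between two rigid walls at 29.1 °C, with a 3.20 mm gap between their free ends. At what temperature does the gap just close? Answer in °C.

T = 85.2 °C

α₁L₁ = 2.93139×10⁻⁵ m/K, α₂L₂ = 2.77368×10⁻⁵ m/K → total 5.70507×10⁻⁵ m/K
ΔT = g/(α₁L₁+α₂L₂) = 3.20×10⁻³ / 5.70507×10⁻⁵ = 56.090 K
T = 29.1 + 56.090 = 85.190 °C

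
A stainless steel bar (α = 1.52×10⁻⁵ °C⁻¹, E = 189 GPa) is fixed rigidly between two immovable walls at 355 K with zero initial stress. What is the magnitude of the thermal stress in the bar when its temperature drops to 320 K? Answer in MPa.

Fully constrained: the free strain ε = αΔT is blocked, so σ = Eε = EαΔT.
|ΔT| = 35 K
σ = 189×10⁹ × 1.52×10⁻⁵ × 35 = 1.01×10⁸ Pa

σ = 101 MPa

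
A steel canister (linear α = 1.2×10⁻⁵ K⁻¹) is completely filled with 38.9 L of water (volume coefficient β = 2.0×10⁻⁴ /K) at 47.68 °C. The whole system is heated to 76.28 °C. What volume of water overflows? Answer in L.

The canister also expands: β_container ≈ 3α = 3.6×10⁻⁵ /K
Net overflow = V₀(β_liq − 3α_cont)ΔT
β − 3α = 2.00×10⁻⁴ − 3.6×10⁻⁵ = 1.64×10⁻⁴ /K; ΔT = 28.60 K
ΔV = 38.9 × 1.64×10⁻⁴ × 28.60 = 0.182 L

0.182 L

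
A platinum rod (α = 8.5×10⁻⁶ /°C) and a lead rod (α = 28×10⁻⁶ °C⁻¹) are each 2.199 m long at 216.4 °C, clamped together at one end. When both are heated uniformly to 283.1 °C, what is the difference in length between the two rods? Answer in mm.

ΔT = 66.7 K
platinum: ΔL = 8.5×10⁻⁶ × 2.199 m × 66.7 = 1.2467×10⁻³ m = 1.2467 mm
lead: ΔL = 28×10⁻⁶ × 2.199 m × 66.7 = 4.1069×10⁻³ m = 4.1069 mm
difference = 4.1069 − 1.2467 = 2.8602 mm

2.86 mm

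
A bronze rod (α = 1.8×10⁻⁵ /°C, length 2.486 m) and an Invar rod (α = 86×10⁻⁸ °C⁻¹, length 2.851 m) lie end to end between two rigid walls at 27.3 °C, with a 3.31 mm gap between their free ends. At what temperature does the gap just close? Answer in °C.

Gap closes when ΔL₁ + ΔL₂ = 3.31 mm = 3.31×10⁻³ m
(α₁L₁ + α₂L₂)ΔT = g
α₁L₁ + α₂L₂ = 1.8×10⁻⁵×2.486 + 86×10⁻⁸×2.851 = 4.719986×10⁻⁵ m/K
ΔT = 3.31×10⁻³ / 4.719986×10⁻⁵ = 70.127 K
T = 27.3 + 70.127 = 97.427 °C

T = 97.4 °C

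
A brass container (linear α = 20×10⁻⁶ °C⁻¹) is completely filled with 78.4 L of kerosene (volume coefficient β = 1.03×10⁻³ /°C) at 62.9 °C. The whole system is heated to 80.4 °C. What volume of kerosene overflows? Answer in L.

1.33 L

The container also expands: β_container ≈ 3α = 6.0×10⁻⁵ /K
Net overflow = V₀(β_liq − 3α_cont)ΔT
β − 3α = 1.03×10⁻³ − 6.0×10⁻⁵ = 9.70×10⁻⁴ /K; ΔT = 17.5 K
ΔV = 78.4 × 9.70×10⁻⁴ × 17.5 = 1.33 L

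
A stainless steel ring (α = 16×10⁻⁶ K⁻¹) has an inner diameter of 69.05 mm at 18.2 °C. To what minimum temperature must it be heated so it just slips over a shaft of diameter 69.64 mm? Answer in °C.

Required Δd = 69.64 − 69.05 = 0.59 mm
Δd = αd₀ΔT ⇒ ΔT = Δd/(αd₀) = 0.59 / (16×10⁻⁶ × 69.05) = 534.03 K
T_min = 18.2 + 534.03 = 552.23 °C

T = 552 °C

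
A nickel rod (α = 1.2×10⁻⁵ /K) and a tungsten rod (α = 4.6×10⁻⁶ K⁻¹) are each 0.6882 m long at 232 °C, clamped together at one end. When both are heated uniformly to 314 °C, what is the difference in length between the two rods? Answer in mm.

ΔT = 82 K
nickel: ΔL = 1.2×10⁻⁵ × 0.6882 m × 82 = 6.7719×10⁻⁴ m = 0.67719 mm
tungsten: ΔL = 4.6×10⁻⁶ × 0.6882 m × 82 = 2.5959×10⁻⁴ m = 0.25959 mm
difference = 0.67719 − 0.25959 = 0.41760 mm

0.418 mm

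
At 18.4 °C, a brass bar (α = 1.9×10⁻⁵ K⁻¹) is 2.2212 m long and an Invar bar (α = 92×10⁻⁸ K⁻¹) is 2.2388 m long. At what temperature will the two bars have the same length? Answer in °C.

T = 456.8 °C

Equal length when α₁L₁ΔT − α₂L₂ΔT = L₂ − L₁ = 1.76×10⁻² m
α₁L₁ = 4.22028×10⁻⁵, α₂L₂ = 2.059696×10⁻⁶ → Δ(αL) = 4.0143104×10⁻⁵ m/K
ΔT = 1.76×10⁻² / 4.0143104×10⁻⁵ = 438.431 K, so T = 18.4 + 438.431 = 456.831 °C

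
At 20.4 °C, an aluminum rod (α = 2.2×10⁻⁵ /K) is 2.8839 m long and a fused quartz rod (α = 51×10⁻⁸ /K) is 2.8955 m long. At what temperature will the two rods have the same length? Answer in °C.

L₁(1 + α₁ΔT) = L₂(1 + α₂ΔT) ⇒ ΔT = (L₂ − L₁)/(α₁L₁ − α₂L₂)
L₂ − L₁ = 2.8955 − 2.8839 = 1.16×10⁻² m
α₁L₁ − α₂L₂ = 2.2×10⁻⁵×2.8839 − 51×10⁻⁸×2.8955 = 6.1969095×10⁻⁵ m/K
ΔT = 1.16×10⁻² / 6.1969095×10⁻⁵ = 187.190 K
T = 20.4 + 187.190 = 207.590 °C

T = 207.6 °C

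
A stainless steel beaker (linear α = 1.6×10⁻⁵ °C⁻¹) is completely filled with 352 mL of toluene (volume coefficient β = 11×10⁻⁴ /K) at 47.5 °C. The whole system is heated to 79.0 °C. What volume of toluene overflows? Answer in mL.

The beaker also expands: β_container ≈ 3α = 4.8×10⁻⁵ /K
Net overflow = V₀(β_liq − 3α_cont)ΔT
β − 3α = 1.10×10⁻³ − 4.8×10⁻⁵ = 1.052×10⁻³ /K; ΔT = 31.5 K
ΔV = 352 × 1.052×10⁻³ × 31.5 = 11.7 mL

11.7 mL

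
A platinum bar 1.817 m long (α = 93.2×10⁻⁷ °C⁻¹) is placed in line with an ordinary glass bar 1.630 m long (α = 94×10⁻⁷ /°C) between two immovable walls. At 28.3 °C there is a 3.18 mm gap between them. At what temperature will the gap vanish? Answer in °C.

Gap closes when ΔL₁ + ΔL₂ = 3.18 mm = 3.18×10⁻³ m
(α₁L₁ + α₂L₂)ΔT = g
α₁L₁ + α₂L₂ = 93.2×10⁻⁷×1.817 + 94×10⁻⁷×1.630 = 3.225644×10⁻⁵ m/K
ΔT = 3.18×10⁻³ / 3.225644×10⁻⁵ = 98.58 K
T = 28.3 + 98.58 = 126.88 °C

T = 127 °C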